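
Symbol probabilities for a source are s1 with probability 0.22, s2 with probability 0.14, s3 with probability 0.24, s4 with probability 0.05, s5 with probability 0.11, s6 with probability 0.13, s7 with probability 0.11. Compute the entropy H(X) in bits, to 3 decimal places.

2.671 bits

H = −Σ pᵢ log₂ pᵢ.
−0.22·log₂(0.22) = 0.4806
−0.14·log₂(0.14) = 0.3971
−0.24·log₂(0.24) = 0.4941
−0.05·log₂(0.05) = 0.2161
−0.11·log₂(0.11) = 0.3503
−0.13·log₂(0.13) = 0.3826
−0.11·log₂(0.11) = 0.3503
Sum ≈ 2.6711 → 2.671 bits.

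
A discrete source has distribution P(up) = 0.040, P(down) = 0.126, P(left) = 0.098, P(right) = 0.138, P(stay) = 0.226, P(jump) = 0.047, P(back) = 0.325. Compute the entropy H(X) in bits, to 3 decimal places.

2.504 bits

H = −Σ pᵢ log₂ pᵢ.
−0.040·log₂(0.040) = 0.1858
−0.126·log₂(0.126) = 0.3766
−0.098·log₂(0.098) = 0.3284
−0.138·log₂(0.138) = 0.3943
−0.226·log₂(0.226) = 0.4849
−0.047·log₂(0.047) = 0.2073
−0.325·log₂(0.325) = 0.5270
Sum ≈ 2.5042 → 2.504 bits.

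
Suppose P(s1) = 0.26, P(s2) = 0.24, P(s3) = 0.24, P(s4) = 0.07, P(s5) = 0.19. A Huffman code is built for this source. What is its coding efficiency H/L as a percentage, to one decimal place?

98.1%

Entropy H = −Σ p log₂ p ≈ 2.2173 bits.
Huffman merges: 7/100+19/100→13/50; 6/25+6/25→12/25; 13/50+13/50→13/25; 12/25+13/25→1. L = 113/50 ≈ 2.2600.
Efficiency = H/L = 2.2173/2.2600 = 98.1%.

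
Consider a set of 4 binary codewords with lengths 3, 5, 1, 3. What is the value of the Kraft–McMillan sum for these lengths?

With common denominator 2^5 = 32: Σ 2^(−ℓᵢ) = 4/32 + 1/32 + 16/32 + 4/32 = 25/32 = 0.78125.

0.78125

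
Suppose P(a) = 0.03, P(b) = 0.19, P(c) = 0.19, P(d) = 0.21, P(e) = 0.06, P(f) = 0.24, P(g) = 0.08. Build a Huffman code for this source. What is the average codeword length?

Repeatedly combine the two least-probable nodes; the expected code length is the sum of the merged weights.
merge 3/100 + 3/50 → 9/100
merge 2/25 + 9/100 → 17/100
merge 17/100 + 19/100 → 9/25
merge 19/100 + 21/100 → 2/5
merge 6/25 + 9/25 → 3/5
merge 2/5 + 3/5 → 1
L = 9/100 + 17/100 + 9/25 + 2/5 + 3/5 + 1 = 131/50 = 2.62 bits/symbol.

2.62 bits/symbol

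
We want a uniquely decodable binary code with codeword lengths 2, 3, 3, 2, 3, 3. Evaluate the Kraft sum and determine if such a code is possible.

1; yes

With common denominator 2^3 = 8: Σ 2^(−ℓᵢ) = 2/8 + 1/8 + 1/8 + 2/8 + 1/8 + 1/8 = 8/8 = 1.
Kraft's inequality requires Σ ≤ 1; here Σ = 1 ≤ 1, so such a prefix code exists.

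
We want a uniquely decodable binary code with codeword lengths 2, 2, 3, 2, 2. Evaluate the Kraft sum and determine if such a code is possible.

1.125; no

With common denominator 2^3 = 8: Σ 2^(−ℓᵢ) = 2/8 + 2/8 + 1/8 + 2/8 + 2/8 = 9/8 = 1.125.
Kraft's inequality requires Σ ≤ 1; here Σ = 1.125 > 1, so no such prefix code exists.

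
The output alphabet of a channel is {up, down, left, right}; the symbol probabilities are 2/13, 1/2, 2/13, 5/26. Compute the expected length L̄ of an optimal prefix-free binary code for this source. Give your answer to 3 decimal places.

1.808 bits/symbol

Repeatedly combine the two least-probable nodes; the expected code length is the sum of the merged weights.
merge 2/13 + 2/13 → 4/13
merge 5/26 + 4/13 → 1/2
merge 1/2 + 1/2 → 1
L = 4/13 + 1/2 + 1 = 47/26 ≈ 1.808 bits/symbol.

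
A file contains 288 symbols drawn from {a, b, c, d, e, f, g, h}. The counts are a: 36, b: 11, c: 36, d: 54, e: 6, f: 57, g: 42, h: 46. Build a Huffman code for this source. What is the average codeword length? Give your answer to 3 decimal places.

Probabilities are the counts divided by 288.
Repeatedly combine the two least-probable nodes; the expected code length is the sum of the merged weights.
merge 1/48 + 11/288 → 17/288
merge 17/288 + 1/8 → 53/288
merge 1/8 + 7/48 → 13/48
merge 23/144 + 53/288 → 11/32
merge 3/16 + 19/96 → 37/96
merge 13/48 + 11/32 → 59/96
merge 37/96 + 59/96 → 1
L = 17/288 + 53/288 + 13/48 + 11/32 + 37/96 + 59/96 + 1 = 823/288 ≈ 2.858 bits/symbol.

2.858 bits/symbol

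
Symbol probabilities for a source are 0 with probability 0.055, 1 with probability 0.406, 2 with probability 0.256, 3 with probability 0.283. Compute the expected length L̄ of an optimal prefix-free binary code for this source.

Repeatedly combine the two least-probable nodes; the expected code length is the sum of the merged weights.
merge 11/200 + 32/125 → 311/1000
merge 283/1000 + 311/1000 → 297/500
merge 203/500 + 297/500 → 1
L = 311/1000 + 297/500 + 1 = 381/200 = 1.905 bits/symbol.

1.905 bits/symbol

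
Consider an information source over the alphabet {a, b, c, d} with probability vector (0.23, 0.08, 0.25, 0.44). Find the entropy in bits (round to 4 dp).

H = −Σ pᵢ log₂ pᵢ.
−0.23·log₂(0.23) = 0.4877
−0.08·log₂(0.08) = 0.2915
−0.25·log₂(0.25) = 0.5000
−0.44·log₂(0.44) = 0.5211
Sum ≈ 1.8003 → 1.8003 bits.

1.8003 bits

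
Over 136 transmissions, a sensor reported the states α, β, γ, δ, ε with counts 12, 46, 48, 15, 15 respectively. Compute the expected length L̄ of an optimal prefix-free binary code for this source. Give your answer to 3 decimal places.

Probabilities are the counts divided by 136.
Repeatedly combine the two least-probable nodes; the expected code length is the sum of the merged weights.
merge 3/34 + 15/136 → 27/136
merge 15/136 + 27/136 → 21/68
merge 21/68 + 23/68 → 11/17
merge 6/17 + 11/17 → 1
L = 27/136 + 21/68 + 11/17 + 1 = 293/136 ≈ 2.154 bits/symbol.

2.154 bits/symbol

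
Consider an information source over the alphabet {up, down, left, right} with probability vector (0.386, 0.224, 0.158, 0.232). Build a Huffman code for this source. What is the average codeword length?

1.996 bits/symbol

Repeatedly combine the two least-probable nodes; the expected code length is the sum of the merged weights.
merge 79/500 + 28/125 → 191/500
merge 29/125 + 191/500 → 307/500
merge 193/500 + 307/500 → 1
L = 191/500 + 307/500 + 1 = 499/250 = 1.996 bits/symbol.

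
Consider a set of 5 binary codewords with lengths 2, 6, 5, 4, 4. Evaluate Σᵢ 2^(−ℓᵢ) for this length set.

0.421875

With common denominator 2^6 = 64: Σ 2^(−ℓᵢ) = 16/64 + 1/64 + 2/64 + 4/64 + 4/64 = 27/64 = 0.421875.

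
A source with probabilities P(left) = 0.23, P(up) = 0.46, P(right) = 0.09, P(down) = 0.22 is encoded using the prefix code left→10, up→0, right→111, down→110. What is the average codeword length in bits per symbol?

1.85 bits/symbol

L̄ = Σ pᵢ·ℓᵢ = 0.23·2 + 0.46·1 + 0.09·3 + 0.22·3 = 1.85 bits/symbol.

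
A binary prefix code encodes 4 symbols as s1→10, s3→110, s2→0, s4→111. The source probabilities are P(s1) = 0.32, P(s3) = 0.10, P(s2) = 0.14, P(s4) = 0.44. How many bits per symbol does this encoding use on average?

L̄ = Σ pᵢ·ℓᵢ = 0.32·2 + 0.10·3 + 0.14·1 + 0.44·3 = 2.4 bits/symbol.

2.4 bits/symbol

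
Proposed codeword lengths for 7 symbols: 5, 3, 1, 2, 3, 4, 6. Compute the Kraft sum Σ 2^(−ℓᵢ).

1.109375

With common denominator 2^6 = 64: Σ 2^(−ℓᵢ) = 2/64 + 8/64 + 32/64 + 16/64 + 8/64 + 4/64 + 1/64 = 71/64 = 1.109375.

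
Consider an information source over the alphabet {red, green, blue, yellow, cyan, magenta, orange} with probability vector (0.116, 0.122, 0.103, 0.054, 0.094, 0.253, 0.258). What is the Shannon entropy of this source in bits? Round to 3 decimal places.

2.623 bits

H = −Σ pᵢ log₂ pᵢ.
−0.116·log₂(0.116) = 0.3605
−0.122·log₂(0.122) = 0.3703
−0.103·log₂(0.103) = 0.3378
−0.054·log₂(0.054) = 0.2274
−0.094·log₂(0.094) = 0.3207
−0.253·log₂(0.253) = 0.5016
−0.258·log₂(0.258) = 0.5043
Sum ≈ 2.6225 → 2.623 bits.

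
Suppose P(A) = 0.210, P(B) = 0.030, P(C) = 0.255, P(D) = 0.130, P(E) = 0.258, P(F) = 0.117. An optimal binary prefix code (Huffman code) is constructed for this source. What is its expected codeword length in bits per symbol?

2.424 bits/symbol

Repeatedly combine the two least-probable nodes; the expected code length is the sum of the merged weights.
merge 3/100 + 117/1000 → 147/1000
merge 13/100 + 147/1000 → 277/1000
merge 21/100 + 51/200 → 93/200
merge 129/500 + 277/1000 → 107/200
merge 93/200 + 107/200 → 1
L = 147/1000 + 277/1000 + 93/200 + 107/200 + 1 = 303/125 = 2.424 bits/symbol.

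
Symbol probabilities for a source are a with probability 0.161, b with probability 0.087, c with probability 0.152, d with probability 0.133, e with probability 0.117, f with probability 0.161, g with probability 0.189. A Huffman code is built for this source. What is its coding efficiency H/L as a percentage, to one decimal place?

98.6%

Entropy H = −Σ p log₂ p ≈ 2.7716 bits.
Huffman merges: 87/1000+117/1000→51/250; 133/1000+19/125→57/200; 161/1000+161/1000→161/500; 189/1000+51/250→393/1000; 57/200+161/500→607/1000; 393/1000+607/1000→1. L = 2811/1000 ≈ 2.8110.
Efficiency = H/L = 2.7716/2.8110 = 98.6%.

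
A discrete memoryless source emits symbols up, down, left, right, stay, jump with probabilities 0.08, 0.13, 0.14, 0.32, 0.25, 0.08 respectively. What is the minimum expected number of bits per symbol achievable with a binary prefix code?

2.43 bits/symbol

Repeatedly combine the two least-probable nodes; the expected code length is the sum of the merged weights.
merge 2/25 + 2/25 → 4/25
merge 13/100 + 7/50 → 27/100
merge 4/25 + 1/4 → 41/100
merge 27/100 + 8/25 → 59/100
merge 41/100 + 59/100 → 1
L = 4/25 + 27/100 + 41/100 + 59/100 + 1 = 243/100 = 2.43 bits/symbol.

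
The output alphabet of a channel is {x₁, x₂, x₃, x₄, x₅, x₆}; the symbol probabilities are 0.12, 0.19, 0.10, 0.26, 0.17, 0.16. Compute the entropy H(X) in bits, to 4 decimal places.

H = −Σ pᵢ log₂ pᵢ.
−0.12·log₂(0.12) = 0.3671
−0.19·log₂(0.19) = 0.4552
−0.10·log₂(0.10) = 0.3322
−0.26·log₂(0.26) = 0.5053
−0.17·log₂(0.17) = 0.4346
−0.16·log₂(0.16) = 0.4230
Sum ≈ 2.5174 → 2.5174 bits.

2.5174 bits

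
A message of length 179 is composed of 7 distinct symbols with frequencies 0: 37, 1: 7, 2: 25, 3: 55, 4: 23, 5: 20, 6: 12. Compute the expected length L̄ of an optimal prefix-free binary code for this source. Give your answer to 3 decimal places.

Probabilities are the counts divided by 179.
Repeatedly combine the two least-probable nodes; the expected code length is the sum of the merged weights.
merge 7/179 + 12/179 → 19/179
merge 19/179 + 20/179 → 39/179
merge 23/179 + 25/179 → 48/179
merge 37/179 + 39/179 → 76/179
merge 48/179 + 55/179 → 103/179
merge 76/179 + 103/179 → 1
L = 19/179 + 39/179 + 48/179 + 76/179 + 103/179 + 1 = 464/179 ≈ 2.592 bits/symbol.

2.592 bits/symbol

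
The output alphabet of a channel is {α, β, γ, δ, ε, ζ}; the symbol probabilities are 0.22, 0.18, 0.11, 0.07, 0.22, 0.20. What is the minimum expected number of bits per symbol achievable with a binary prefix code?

2.54 bits/symbol

Repeatedly combine the two least-probable nodes; the expected code length is the sum of the merged weights.
merge 7/100 + 11/100 → 9/50
merge 9/50 + 9/50 → 9/25
merge 1/5 + 11/50 → 21/50
merge 11/50 + 9/25 → 29/50
merge 21/50 + 29/50 → 1
L = 9/50 + 9/25 + 21/50 + 29/50 + 1 = 127/50 = 2.54 bits/symbol.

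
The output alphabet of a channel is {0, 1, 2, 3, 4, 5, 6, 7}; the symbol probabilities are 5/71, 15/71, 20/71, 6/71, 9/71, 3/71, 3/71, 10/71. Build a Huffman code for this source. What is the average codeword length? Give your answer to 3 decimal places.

2.746 bits/symbol

Repeatedly combine the two least-probable nodes; the expected code length is the sum of the merged weights.
merge 3/71 + 3/71 → 6/71
merge 5/71 + 6/71 → 11/71
merge 6/71 + 9/71 → 15/71
merge 10/71 + 11/71 → 21/71
merge 15/71 + 15/71 → 30/71
merge 20/71 + 21/71 → 41/71
merge 30/71 + 41/71 → 1
L = 6/71 + 11/71 + 15/71 + 21/71 + 30/71 + 41/71 + 1 = 195/71 ≈ 2.746 bits/symbol.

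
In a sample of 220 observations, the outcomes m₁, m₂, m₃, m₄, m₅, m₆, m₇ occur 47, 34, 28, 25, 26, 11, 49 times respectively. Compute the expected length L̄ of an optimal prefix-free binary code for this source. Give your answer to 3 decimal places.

Probabilities are the counts divided by 220.
Repeatedly combine the two least-probable nodes; the expected code length is the sum of the merged weights.
merge 1/20 + 5/44 → 9/55
merge 13/110 + 7/55 → 27/110
merge 17/110 + 9/55 → 7/22
merge 47/220 + 49/220 → 24/55
merge 27/110 + 7/22 → 31/55
merge 24/55 + 31/55 → 1
L = 9/55 + 27/110 + 7/22 + 24/55 + 31/55 + 1 = 30/11 ≈ 2.727 bits/symbol.

2.727 bits/symbol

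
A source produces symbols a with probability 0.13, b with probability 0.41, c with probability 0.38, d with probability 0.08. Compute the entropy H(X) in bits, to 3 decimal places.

1.732 bits

H = −Σ pᵢ log₂ pᵢ.
−0.13·log₂(0.13) = 0.3826
−0.41·log₂(0.41) = 0.5274
−0.38·log₂(0.38) = 0.5305
−0.08·log₂(0.08) = 0.2915
Sum ≈ 1.7320 → 1.732 bits.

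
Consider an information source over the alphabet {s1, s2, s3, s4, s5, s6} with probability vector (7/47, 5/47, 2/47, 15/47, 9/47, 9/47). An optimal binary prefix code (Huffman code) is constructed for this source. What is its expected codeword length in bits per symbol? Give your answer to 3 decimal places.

2.447 bits/symbol

Repeatedly combine the two least-probable nodes; the expected code length is the sum of the merged weights.
merge 2/47 + 5/47 → 7/47
merge 7/47 + 7/47 → 14/47
merge 9/47 + 9/47 → 18/47
merge 14/47 + 15/47 → 29/47
merge 18/47 + 29/47 → 1
L = 7/47 + 14/47 + 18/47 + 29/47 + 1 = 115/47 ≈ 2.447 bits/symbol.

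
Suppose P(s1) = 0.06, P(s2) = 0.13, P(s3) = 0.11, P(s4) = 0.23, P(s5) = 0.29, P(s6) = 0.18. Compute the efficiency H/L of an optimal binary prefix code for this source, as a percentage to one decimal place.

Entropy H = −Σ p log₂ p ≈ 2.4273 bits.
Huffman merges: 3/50+11/100→17/100; 13/100+17/100→3/10; 9/50+23/100→41/100; 29/100+3/10→59/100; 41/100+59/100→1. L = 247/100 ≈ 2.4700.
Efficiency = H/L = 2.4273/2.4700 = 98.3%.

98.3%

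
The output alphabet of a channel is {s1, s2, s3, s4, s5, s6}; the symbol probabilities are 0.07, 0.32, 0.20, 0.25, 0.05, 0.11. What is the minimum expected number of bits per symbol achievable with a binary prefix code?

Repeatedly combine the two least-probable nodes; the expected code length is the sum of the merged weights.
merge 1/20 + 7/100 → 3/25
merge 11/100 + 3/25 → 23/100
merge 1/5 + 23/100 → 43/100
merge 1/4 + 8/25 → 57/100
merge 43/100 + 57/100 → 1
L = 3/25 + 23/100 + 43/100 + 57/100 + 1 = 47/20 = 2.35 bits/symbol.

2.35 bits/symbol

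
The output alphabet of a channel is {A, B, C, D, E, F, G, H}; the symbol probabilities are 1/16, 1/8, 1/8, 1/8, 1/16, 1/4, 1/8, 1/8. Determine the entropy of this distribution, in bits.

Each probability is a power of 1/2, so log₂(1/p) is an integer.
H = Σ p·log₂(1/p) = 1/16·4 + 1/8·3 + 1/8·3 + 1/8·3 + 1/16·4 + 1/4·2 + 1/8·3 + 1/8·3 = 2.875 bits.

2.875 bits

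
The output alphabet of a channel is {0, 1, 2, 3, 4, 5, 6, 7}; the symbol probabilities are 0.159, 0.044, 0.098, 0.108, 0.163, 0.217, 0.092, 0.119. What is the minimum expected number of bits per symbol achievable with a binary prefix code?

Repeatedly combine the two least-probable nodes; the expected code length is the sum of the merged weights.
merge 11/250 + 23/250 → 17/125
merge 49/500 + 27/250 → 103/500
merge 119/1000 + 17/125 → 51/200
merge 159/1000 + 163/1000 → 161/500
merge 103/500 + 217/1000 → 423/1000
merge 51/200 + 161/500 → 577/1000
merge 423/1000 + 577/1000 → 1
L = 17/125 + 103/500 + 51/200 + 161/500 + 423/1000 + 577/1000 + 1 = 2919/1000 = 2.919 bits/symbol.

2.919 bits/symbol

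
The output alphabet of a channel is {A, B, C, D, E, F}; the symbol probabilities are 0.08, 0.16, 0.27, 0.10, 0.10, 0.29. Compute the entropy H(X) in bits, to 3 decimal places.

H = −Σ pᵢ log₂ pᵢ.
−0.08·log₂(0.08) = 0.2915
−0.16·log₂(0.16) = 0.4230
−0.27·log₂(0.27) = 0.5100
−0.10·log₂(0.10) = 0.3322
−0.10·log₂(0.10) = 0.3322
−0.29·log₂(0.29) = 0.5179
Sum ≈ 2.4068 → 2.407 bits.

2.407 bits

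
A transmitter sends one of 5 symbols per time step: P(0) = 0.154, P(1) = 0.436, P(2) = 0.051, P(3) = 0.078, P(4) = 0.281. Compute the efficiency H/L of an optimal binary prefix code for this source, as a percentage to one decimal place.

99.1%

Entropy H = −Σ p log₂ p ≈ 1.9584 bits.
Huffman merges: 51/1000+39/500→129/1000; 129/1000+77/500→283/1000; 281/1000+283/1000→141/250; 109/250+141/250→1. L = 247/125 ≈ 1.9760.
Efficiency = H/L = 1.9584/1.9760 = 99.1%.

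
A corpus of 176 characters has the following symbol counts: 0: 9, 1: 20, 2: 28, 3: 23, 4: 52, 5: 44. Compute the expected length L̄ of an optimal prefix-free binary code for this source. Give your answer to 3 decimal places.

2.455 bits/symbol

Probabilities are the counts divided by 176.
Repeatedly combine the two least-probable nodes; the expected code length is the sum of the merged weights.
merge 9/176 + 5/44 → 29/176
merge 23/176 + 7/44 → 51/176
merge 29/176 + 1/4 → 73/176
merge 51/176 + 13/44 → 103/176
merge 73/176 + 103/176 → 1
L = 29/176 + 51/176 + 73/176 + 103/176 + 1 = 27/11 ≈ 2.455 bits/symbol.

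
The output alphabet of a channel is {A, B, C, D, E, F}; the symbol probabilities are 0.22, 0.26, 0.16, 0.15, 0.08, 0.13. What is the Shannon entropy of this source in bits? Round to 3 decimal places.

2.494 bits

H = −Σ pᵢ log₂ pᵢ.
−0.22·log₂(0.22) = 0.4806
−0.26·log₂(0.26) = 0.5053
−0.16·log₂(0.16) = 0.4230
−0.15·log₂(0.15) = 0.4105
−0.08·log₂(0.08) = 0.2915
−0.13·log₂(0.13) = 0.3826
Sum ≈ 2.4936 → 2.494 bits.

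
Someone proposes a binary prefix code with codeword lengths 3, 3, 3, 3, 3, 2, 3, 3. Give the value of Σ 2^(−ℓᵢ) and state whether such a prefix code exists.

1.125; no

With common denominator 2^3 = 8: Σ 2^(−ℓᵢ) = 1/8 + 1/8 + 1/8 + 1/8 + 1/8 + 2/8 + 1/8 + 1/8 = 9/8 = 1.125.
Kraft's inequality requires Σ ≤ 1; here Σ = 1.125 > 1, so no such prefix code exists.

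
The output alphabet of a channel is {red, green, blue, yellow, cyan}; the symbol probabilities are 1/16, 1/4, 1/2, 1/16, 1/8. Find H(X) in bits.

Each probability is a power of 1/2, so log₂(1/p) is an integer.
H = Σ p·log₂(1/p) = 1/16·4 + 1/4·2 + 1/2·1 + 1/16·4 + 1/8·3 = 1.875 bits.

1.875 bits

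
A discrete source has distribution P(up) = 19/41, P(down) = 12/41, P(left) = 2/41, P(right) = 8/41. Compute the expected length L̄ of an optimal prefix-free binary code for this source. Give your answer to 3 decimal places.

Repeatedly combine the two least-probable nodes; the expected code length is the sum of the merged weights.
merge 2/41 + 8/41 → 10/41
merge 10/41 + 12/41 → 22/41
merge 19/41 + 22/41 → 1
L = 10/41 + 22/41 + 1 = 73/41 ≈ 1.780 bits/symbol.

1.780 bits/symbol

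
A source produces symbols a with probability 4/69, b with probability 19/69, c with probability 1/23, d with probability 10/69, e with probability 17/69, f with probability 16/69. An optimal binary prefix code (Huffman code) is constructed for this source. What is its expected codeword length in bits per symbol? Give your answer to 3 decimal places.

Repeatedly combine the two least-probable nodes; the expected code length is the sum of the merged weights.
merge 1/23 + 4/69 → 7/69
merge 7/69 + 10/69 → 17/69
merge 16/69 + 17/69 → 11/23
merge 17/69 + 19/69 → 12/23
merge 11/23 + 12/23 → 1
L = 7/69 + 17/69 + 11/23 + 12/23 + 1 = 54/23 ≈ 2.348 bits/symbol.

2.348 bits/symbol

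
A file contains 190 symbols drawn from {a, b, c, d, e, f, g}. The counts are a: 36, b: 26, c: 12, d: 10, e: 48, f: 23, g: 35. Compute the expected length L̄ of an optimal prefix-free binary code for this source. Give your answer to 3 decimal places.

2.674 bits/symbol

Probabilities are the counts divided by 190.
Repeatedly combine the two least-probable nodes; the expected code length is the sum of the merged weights.
merge 1/19 + 6/95 → 11/95
merge 11/95 + 23/190 → 9/38
merge 13/95 + 7/38 → 61/190
merge 18/95 + 9/38 → 81/190
merge 24/95 + 61/190 → 109/190
merge 81/190 + 109/190 → 1
L = 11/95 + 9/38 + 61/190 + 81/190 + 109/190 + 1 = 254/95 ≈ 2.674 bits/symbol.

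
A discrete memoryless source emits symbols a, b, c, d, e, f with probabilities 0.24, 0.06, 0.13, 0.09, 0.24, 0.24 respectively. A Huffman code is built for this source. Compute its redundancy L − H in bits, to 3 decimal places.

Entropy H = −Σ p log₂ p ≈ 2.4212 bits.
Huffman merges: 3/50+9/100→3/20; 13/100+3/20→7/25; 6/25+6/25→12/25; 6/25+7/25→13/25; 12/25+13/25→1. L = 243/100 ≈ 2.4300.
L − H = 2.4300 − 2.4212 = 0.009 bits.

0.009 bits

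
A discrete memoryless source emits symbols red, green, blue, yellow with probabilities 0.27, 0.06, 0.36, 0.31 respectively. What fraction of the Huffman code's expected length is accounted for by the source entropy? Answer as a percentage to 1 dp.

91.8%

Entropy H = −Σ p log₂ p ≈ 1.8080 bits.
Huffman merges: 3/50+27/100→33/100; 31/100+33/100→16/25; 9/25+16/25→1. L = 197/100 ≈ 1.9700.
Efficiency = H/L = 1.8080/1.9700 = 91.8%.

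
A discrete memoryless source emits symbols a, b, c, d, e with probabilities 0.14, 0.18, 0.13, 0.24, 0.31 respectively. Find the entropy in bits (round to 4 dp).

2.2430 bits

H = −Σ pᵢ log₂ pᵢ.
−0.14·log₂(0.14) = 0.3971
−0.18·log₂(0.18) = 0.4453
−0.13·log₂(0.13) = 0.3826
−0.24·log₂(0.24) = 0.4941
−0.31·log₂(0.31) = 0.5238
Sum ≈ 2.2430 → 2.2430 bits.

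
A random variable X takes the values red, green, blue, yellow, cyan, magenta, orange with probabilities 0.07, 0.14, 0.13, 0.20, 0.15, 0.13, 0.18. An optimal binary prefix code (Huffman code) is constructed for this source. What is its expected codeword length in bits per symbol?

Repeatedly combine the two least-probable nodes; the expected code length is the sum of the merged weights.
merge 7/100 + 13/100 → 1/5
merge 13/100 + 7/50 → 27/100
merge 3/20 + 9/50 → 33/100
merge 1/5 + 1/5 → 2/5
merge 27/100 + 33/100 → 3/5
merge 2/5 + 3/5 → 1
L = 1/5 + 27/100 + 33/100 + 2/5 + 3/5 + 1 = 14/5 = 2.8 bits/symbol.

2.8 bits/symbol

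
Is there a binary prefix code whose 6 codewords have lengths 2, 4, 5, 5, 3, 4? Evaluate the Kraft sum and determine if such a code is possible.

With common denominator 2^5 = 32: Σ 2^(−ℓᵢ) = 8/32 + 2/32 + 1/32 + 1/32 + 4/32 + 2/32 = 18/32 = 0.5625.
Kraft's inequality requires Σ ≤ 1; here Σ = 0.5625 ≤ 1, so such a prefix code exists.

0.5625; yes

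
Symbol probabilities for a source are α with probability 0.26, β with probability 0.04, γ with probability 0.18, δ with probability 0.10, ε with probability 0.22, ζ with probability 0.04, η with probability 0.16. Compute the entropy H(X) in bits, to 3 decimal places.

H = −Σ pᵢ log₂ pᵢ.
−0.26·log₂(0.26) = 0.5053
−0.04·log₂(0.04) = 0.1858
−0.18·log₂(0.18) = 0.4453
−0.10·log₂(0.10) = 0.3322
−0.22·log₂(0.22) = 0.4806
−0.04·log₂(0.04) = 0.1858
−0.16·log₂(0.16) = 0.4230
Sum ≈ 2.5579 → 2.558 bits.

2.558 bits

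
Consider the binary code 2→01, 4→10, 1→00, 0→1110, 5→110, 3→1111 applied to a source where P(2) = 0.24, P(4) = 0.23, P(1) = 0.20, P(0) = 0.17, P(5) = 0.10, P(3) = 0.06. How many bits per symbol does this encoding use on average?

L̄ = Σ pᵢ·ℓᵢ = 0.24·2 + 0.23·2 + 0.20·2 + 0.17·4 + 0.10·3 + 0.06·4 = 2.56 bits/symbol.

2.56 bits/symbol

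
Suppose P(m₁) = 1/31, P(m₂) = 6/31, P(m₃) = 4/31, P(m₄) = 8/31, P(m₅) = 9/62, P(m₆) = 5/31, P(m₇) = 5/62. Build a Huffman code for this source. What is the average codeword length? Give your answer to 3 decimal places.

2.661 bits/symbol

Repeatedly combine the two least-probable nodes; the expected code length is the sum of the merged weights.
merge 1/31 + 5/62 → 7/62
merge 7/62 + 4/31 → 15/62
merge 9/62 + 5/31 → 19/62
merge 6/31 + 15/62 → 27/62
merge 8/31 + 19/62 → 35/62
merge 27/62 + 35/62 → 1
L = 7/62 + 15/62 + 19/62 + 27/62 + 35/62 + 1 = 165/62 ≈ 2.661 bits/symbol.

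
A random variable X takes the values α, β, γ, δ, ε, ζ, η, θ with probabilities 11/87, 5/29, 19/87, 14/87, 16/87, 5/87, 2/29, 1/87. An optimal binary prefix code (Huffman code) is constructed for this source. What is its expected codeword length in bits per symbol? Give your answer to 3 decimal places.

Repeatedly combine the two least-probable nodes; the expected code length is the sum of the merged weights.
merge 1/87 + 5/87 → 2/29
merge 2/29 + 2/29 → 4/29
merge 11/87 + 4/29 → 23/87
merge 14/87 + 5/29 → 1/3
merge 16/87 + 19/87 → 35/87
merge 23/87 + 1/3 → 52/87
merge 35/87 + 52/87 → 1
L = 2/29 + 4/29 + 23/87 + 1/3 + 35/87 + 52/87 + 1 = 244/87 ≈ 2.805 bits/symbol.

2.805 bits/symbol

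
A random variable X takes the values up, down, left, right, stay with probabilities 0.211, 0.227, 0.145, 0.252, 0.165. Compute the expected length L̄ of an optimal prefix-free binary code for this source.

Repeatedly combine the two least-probable nodes; the expected code length is the sum of the merged weights.
merge 29/200 + 33/200 → 31/100
merge 211/1000 + 227/1000 → 219/500
merge 63/250 + 31/100 → 281/500
merge 219/500 + 281/500 → 1
L = 31/100 + 219/500 + 281/500 + 1 = 231/100 = 2.31 bits/symbol.

2.31 bits/symbol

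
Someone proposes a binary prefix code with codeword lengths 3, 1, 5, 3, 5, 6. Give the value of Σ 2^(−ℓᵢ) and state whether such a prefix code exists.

0.828125; yes

With common denominator 2^6 = 64: Σ 2^(−ℓᵢ) = 8/64 + 32/64 + 2/64 + 8/64 + 2/64 + 1/64 = 53/64 = 0.828125.
Kraft's inequality requires Σ ≤ 1; here Σ = 0.828125 ≤ 1, so such a prefix code exists.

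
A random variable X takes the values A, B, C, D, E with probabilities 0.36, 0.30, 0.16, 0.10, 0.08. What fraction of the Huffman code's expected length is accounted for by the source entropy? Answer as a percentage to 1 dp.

Entropy H = −Σ p log₂ p ≈ 2.0984 bits.
Huffman merges: 2/25+1/10→9/50; 4/25+9/50→17/50; 3/10+17/50→16/25; 9/25+16/25→1. L = 54/25 ≈ 2.1600.
Efficiency = H/L = 2.0984/2.1600 = 97.1%.

97.1%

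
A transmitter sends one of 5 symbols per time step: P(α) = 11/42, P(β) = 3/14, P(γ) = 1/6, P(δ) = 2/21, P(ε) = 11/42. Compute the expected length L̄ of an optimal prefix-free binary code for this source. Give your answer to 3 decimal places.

Repeatedly combine the two least-probable nodes; the expected code length is the sum of the merged weights.
merge 2/21 + 1/6 → 11/42
merge 3/14 + 11/42 → 10/21
merge 11/42 + 11/42 → 11/21
merge 10/21 + 11/21 → 1
L = 11/42 + 10/21 + 11/21 + 1 = 95/42 ≈ 2.262 bits/symbol.

2.262 bits/symbol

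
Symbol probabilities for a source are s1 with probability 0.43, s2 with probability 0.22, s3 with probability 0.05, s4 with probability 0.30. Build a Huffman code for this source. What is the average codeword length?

1.84 bits/symbol

Repeatedly combine the two least-probable nodes; the expected code length is the sum of the merged weights.
merge 1/20 + 11/50 → 27/100
merge 27/100 + 3/10 → 57/100
merge 43/100 + 57/100 → 1
L = 27/100 + 57/100 + 1 = 46/25 = 1.84 bits/symbol.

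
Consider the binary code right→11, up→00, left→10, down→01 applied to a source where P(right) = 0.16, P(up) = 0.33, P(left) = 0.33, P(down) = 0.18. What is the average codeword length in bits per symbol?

2 bits/symbol

L̄ = Σ pᵢ·ℓᵢ = 0.16·2 + 0.33·2 + 0.33·2 + 0.18·2 = 2 bits/symbol.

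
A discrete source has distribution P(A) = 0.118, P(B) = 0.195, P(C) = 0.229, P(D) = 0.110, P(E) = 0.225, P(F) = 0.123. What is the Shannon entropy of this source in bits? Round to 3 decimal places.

H = −Σ pᵢ log₂ pᵢ.
−0.118·log₂(0.118) = 0.3638
−0.195·log₂(0.195) = 0.4599
−0.229·log₂(0.229) = 0.4870
−0.110·log₂(0.110) = 0.3503
−0.225·log₂(0.225) = 0.4842
−0.123·log₂(0.123) = 0.3719
Sum ≈ 2.5170 → 2.517 bits.

2.517 bits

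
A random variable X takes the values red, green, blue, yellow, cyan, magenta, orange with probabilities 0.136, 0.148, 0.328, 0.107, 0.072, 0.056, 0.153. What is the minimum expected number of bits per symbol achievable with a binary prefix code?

Repeatedly combine the two least-probable nodes; the expected code length is the sum of the merged weights.
merge 7/125 + 9/125 → 16/125
merge 107/1000 + 16/125 → 47/200
merge 17/125 + 37/250 → 71/250
merge 153/1000 + 47/200 → 97/250
merge 71/250 + 41/125 → 153/250
merge 97/250 + 153/250 → 1
L = 16/125 + 47/200 + 71/250 + 97/250 + 153/250 + 1 = 2647/1000 = 2.647 bits/symbol.

2.647 bits/symbol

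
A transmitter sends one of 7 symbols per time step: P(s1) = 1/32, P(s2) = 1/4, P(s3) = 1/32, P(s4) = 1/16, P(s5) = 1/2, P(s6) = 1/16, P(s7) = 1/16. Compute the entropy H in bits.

Each probability is a power of 1/2, so log₂(1/p) is an integer.
H = Σ p·log₂(1/p) = 1/32·5 + 1/4·2 + 1/32·5 + 1/16·4 + 1/2·1 + 1/16·4 + 1/16·4 = 2.0625 bits.

2.0625 bits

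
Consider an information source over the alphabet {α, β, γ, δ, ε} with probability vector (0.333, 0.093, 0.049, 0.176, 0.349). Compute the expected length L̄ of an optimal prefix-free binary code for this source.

2.111 bits/symbol

Repeatedly combine the two least-probable nodes; the expected code length is the sum of the merged weights.
merge 49/1000 + 93/1000 → 71/500
merge 71/500 + 22/125 → 159/500
merge 159/500 + 333/1000 → 651/1000
merge 349/1000 + 651/1000 → 1
L = 71/500 + 159/500 + 651/1000 + 1 = 2111/1000 = 2.111 bits/symbol.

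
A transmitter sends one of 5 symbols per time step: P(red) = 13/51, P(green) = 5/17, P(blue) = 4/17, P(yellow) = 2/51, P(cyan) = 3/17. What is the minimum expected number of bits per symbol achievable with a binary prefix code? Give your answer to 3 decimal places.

Repeatedly combine the two least-probable nodes; the expected code length is the sum of the merged weights.
merge 2/51 + 3/17 → 11/51
merge 11/51 + 4/17 → 23/51
merge 13/51 + 5/17 → 28/51
merge 23/51 + 28/51 → 1
L = 11/51 + 23/51 + 28/51 + 1 = 113/51 ≈ 2.216 bits/symbol.

2.216 bits/symbol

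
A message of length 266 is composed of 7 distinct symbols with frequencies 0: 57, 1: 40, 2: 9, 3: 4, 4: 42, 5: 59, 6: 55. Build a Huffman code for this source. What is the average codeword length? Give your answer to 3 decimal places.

2.605 bits/symbol

Probabilities are the counts divided by 266.
Repeatedly combine the two least-probable nodes; the expected code length is the sum of the merged weights.
merge 2/133 + 9/266 → 13/266
merge 13/266 + 20/133 → 53/266
merge 3/19 + 53/266 → 5/14
merge 55/266 + 3/14 → 8/19
merge 59/266 + 5/14 → 11/19
merge 8/19 + 11/19 → 1
L = 13/266 + 53/266 + 5/14 + 8/19 + 11/19 + 1 = 99/38 ≈ 2.605 bits/symbol.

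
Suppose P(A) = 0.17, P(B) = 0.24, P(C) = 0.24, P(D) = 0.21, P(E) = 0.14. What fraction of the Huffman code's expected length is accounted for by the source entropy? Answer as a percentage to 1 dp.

99.3%

Entropy H = −Σ p log₂ p ≈ 2.2928 bits.
Huffman merges: 7/50+17/100→31/100; 21/100+6/25→9/20; 6/25+31/100→11/20; 9/20+11/20→1. L = 231/100 ≈ 2.3100.
Efficiency = H/L = 2.2928/2.3100 = 99.3%.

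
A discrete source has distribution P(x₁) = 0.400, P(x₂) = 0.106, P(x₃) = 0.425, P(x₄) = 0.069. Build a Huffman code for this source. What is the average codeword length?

1.75 bits/symbol

Repeatedly combine the two least-probable nodes; the expected code length is the sum of the merged weights.
merge 69/1000 + 53/500 → 7/40
merge 7/40 + 2/5 → 23/40
merge 17/40 + 23/40 → 1
L = 7/40 + 23/40 + 1 = 7/4 = 1.75 bits/symbol.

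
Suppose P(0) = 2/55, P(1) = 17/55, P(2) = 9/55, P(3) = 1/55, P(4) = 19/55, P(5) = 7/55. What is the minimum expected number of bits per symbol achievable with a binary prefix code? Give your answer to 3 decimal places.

Repeatedly combine the two least-probable nodes; the expected code length is the sum of the merged weights.
merge 1/55 + 2/55 → 3/55
merge 3/55 + 7/55 → 2/11
merge 9/55 + 2/11 → 19/55
merge 17/55 + 19/55 → 36/55
merge 19/55 + 36/55 → 1
L = 3/55 + 2/11 + 19/55 + 36/55 + 1 = 123/55 ≈ 2.236 bits/symbol.

2.236 bits/symbol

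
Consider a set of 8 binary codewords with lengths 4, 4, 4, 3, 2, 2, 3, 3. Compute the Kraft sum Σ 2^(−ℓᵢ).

With common denominator 2^4 = 16: Σ 2^(−ℓᵢ) = 1/16 + 1/16 + 1/16 + 2/16 + 4/16 + 4/16 + 2/16 + 2/16 = 17/16 = 1.0625.

1.0625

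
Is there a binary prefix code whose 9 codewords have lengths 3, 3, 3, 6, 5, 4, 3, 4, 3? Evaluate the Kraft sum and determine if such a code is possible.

0.796875; yes

With common denominator 2^6 = 64: Σ 2^(−ℓᵢ) = 8/64 + 8/64 + 8/64 + 1/64 + 2/64 + 4/64 + 8/64 + 4/64 + 8/64 = 51/64 = 0.796875.
Kraft's inequality requires Σ ≤ 1; here Σ = 0.796875 ≤ 1, so such a prefix code exists.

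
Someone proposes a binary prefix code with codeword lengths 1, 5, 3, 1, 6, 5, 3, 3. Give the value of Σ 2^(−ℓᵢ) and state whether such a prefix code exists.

1.453125; no

With common denominator 2^6 = 64: Σ 2^(−ℓᵢ) = 32/64 + 2/64 + 8/64 + 32/64 + 1/64 + 2/64 + 8/64 + 8/64 = 93/64 = 1.453125.
Kraft's inequality requires Σ ≤ 1; here Σ = 1.453125 > 1, so no such prefix code exists.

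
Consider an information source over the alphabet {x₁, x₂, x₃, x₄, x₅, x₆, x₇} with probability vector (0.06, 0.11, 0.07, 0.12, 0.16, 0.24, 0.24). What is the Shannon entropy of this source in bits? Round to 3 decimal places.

H = −Σ pᵢ log₂ pᵢ.
−0.06·log₂(0.06) = 0.2435
−0.11·log₂(0.11) = 0.3503
−0.07·log₂(0.07) = 0.2686
−0.12·log₂(0.12) = 0.3671
−0.16·log₂(0.16) = 0.4230
−0.24·log₂(0.24) = 0.4941
−0.24·log₂(0.24) = 0.4941
Sum ≈ 2.6407 → 2.641 bits.

2.641 bits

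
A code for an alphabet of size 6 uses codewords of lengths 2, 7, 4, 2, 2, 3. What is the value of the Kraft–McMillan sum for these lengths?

0.9453125

With common denominator 2^7 = 128: Σ 2^(−ℓᵢ) = 32/128 + 1/128 + 8/128 + 32/128 + 32/128 + 16/128 = 121/128 = 0.9453125.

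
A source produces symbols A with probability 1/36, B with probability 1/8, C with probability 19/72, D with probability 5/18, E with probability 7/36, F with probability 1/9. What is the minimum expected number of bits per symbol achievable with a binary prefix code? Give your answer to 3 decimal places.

Repeatedly combine the two least-probable nodes; the expected code length is the sum of the merged weights.
merge 1/36 + 1/9 → 5/36
merge 1/8 + 5/36 → 19/72
merge 7/36 + 19/72 → 11/24
merge 19/72 + 5/18 → 13/24
merge 11/24 + 13/24 → 1
L = 5/36 + 19/72 + 11/24 + 13/24 + 1 = 173/72 ≈ 2.403 bits/symbol.

2.403 bits/symbol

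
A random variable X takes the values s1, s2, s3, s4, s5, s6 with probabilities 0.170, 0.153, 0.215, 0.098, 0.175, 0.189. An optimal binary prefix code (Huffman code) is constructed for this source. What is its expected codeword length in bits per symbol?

2.596 bits/symbol

Repeatedly combine the two least-probable nodes; the expected code length is the sum of the merged weights.
merge 49/500 + 153/1000 → 251/1000
merge 17/100 + 7/40 → 69/200
merge 189/1000 + 43/200 → 101/250
merge 251/1000 + 69/200 → 149/250
merge 101/250 + 149/250 → 1
L = 251/1000 + 69/200 + 101/250 + 149/250 + 1 = 649/250 = 2.596 bits/symbol.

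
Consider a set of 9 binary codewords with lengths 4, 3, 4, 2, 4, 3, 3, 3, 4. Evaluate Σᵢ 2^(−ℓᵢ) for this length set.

With common denominator 2^4 = 16: Σ 2^(−ℓᵢ) = 1/16 + 2/16 + 1/16 + 4/16 + 1/16 + 2/16 + 2/16 + 2/16 + 1/16 = 16/16 = 1.

1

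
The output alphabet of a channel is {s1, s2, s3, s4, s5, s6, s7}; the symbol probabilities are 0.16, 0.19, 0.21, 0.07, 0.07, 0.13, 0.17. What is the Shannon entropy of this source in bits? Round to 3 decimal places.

H = −Σ pᵢ log₂ pᵢ.
−0.16·log₂(0.16) = 0.4230
−0.19·log₂(0.19) = 0.4552
−0.21·log₂(0.21) = 0.4728
−0.07·log₂(0.07) = 0.2686
−0.07·log₂(0.07) = 0.2686
−0.13·log₂(0.13) = 0.3826
−0.17·log₂(0.17) = 0.4346
Sum ≈ 2.7054 → 2.705 bits.

2.705 bits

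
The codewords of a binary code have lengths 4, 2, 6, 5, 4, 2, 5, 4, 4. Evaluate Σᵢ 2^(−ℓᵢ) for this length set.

0.828125

With common denominator 2^6 = 64: Σ 2^(−ℓᵢ) = 4/64 + 16/64 + 1/64 + 2/64 + 4/64 + 16/64 + 2/64 + 4/64 + 4/64 = 53/64 = 0.828125.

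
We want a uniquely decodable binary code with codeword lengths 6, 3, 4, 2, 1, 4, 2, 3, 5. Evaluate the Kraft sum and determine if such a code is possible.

1.421875; no

With common denominator 2^6 = 64: Σ 2^(−ℓᵢ) = 1/64 + 8/64 + 4/64 + 16/64 + 32/64 + 4/64 + 16/64 + 8/64 + 2/64 = 91/64 = 1.421875.
Kraft's inequality requires Σ ≤ 1; here Σ = 1.421875 > 1, so no such prefix code exists.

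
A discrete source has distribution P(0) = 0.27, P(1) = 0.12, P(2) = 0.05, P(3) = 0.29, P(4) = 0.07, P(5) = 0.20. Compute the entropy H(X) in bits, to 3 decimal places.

2.344 bits

H = −Σ pᵢ log₂ pᵢ.
−0.27·log₂(0.27) = 0.5100
−0.12·log₂(0.12) = 0.3671
−0.05·log₂(0.05) = 0.2161
−0.29·log₂(0.29) = 0.5179
−0.07·log₂(0.07) = 0.2686
−0.20·log₂(0.20) = 0.4644
Sum ≈ 2.3440 → 2.344 bits.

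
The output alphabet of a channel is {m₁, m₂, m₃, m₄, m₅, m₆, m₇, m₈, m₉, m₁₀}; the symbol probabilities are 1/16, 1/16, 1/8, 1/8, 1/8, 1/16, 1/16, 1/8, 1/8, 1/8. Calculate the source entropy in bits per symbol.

3.25 bits

Each probability is a power of 1/2, so log₂(1/p) is an integer.
H = Σ p·log₂(1/p) = 1/16·4 + 1/16·4 + 1/8·3 + 1/8·3 + 1/8·3 + 1/16·4 + 1/16·4 + 1/8·3 + 1/8·3 + 1/8·3 = 3.25 bits.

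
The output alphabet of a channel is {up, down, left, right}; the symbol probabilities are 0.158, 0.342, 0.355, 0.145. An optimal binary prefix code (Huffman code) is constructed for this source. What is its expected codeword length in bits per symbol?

Repeatedly combine the two least-probable nodes; the expected code length is the sum of the merged weights.
merge 29/200 + 79/500 → 303/1000
merge 303/1000 + 171/500 → 129/200
merge 71/200 + 129/200 → 1
L = 303/1000 + 129/200 + 1 = 487/250 = 1.948 bits/symbol.

1.948 bits/symbol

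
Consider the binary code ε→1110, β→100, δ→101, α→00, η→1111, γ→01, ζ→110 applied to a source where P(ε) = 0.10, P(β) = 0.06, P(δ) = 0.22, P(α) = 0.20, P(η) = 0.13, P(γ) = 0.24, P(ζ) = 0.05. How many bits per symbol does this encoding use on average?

2.79 bits/symbol

L̄ = Σ pᵢ·ℓᵢ = 0.10·4 + 0.06·3 + 0.22·3 + 0.20·2 + 0.13·4 + 0.24·2 + 0.05·3 = 2.79 bits/symbol.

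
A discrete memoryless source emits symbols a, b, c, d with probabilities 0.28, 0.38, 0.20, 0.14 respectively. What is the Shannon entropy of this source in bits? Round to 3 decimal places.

1.906 bits

H = −Σ pᵢ log₂ pᵢ.
−0.28·log₂(0.28) = 0.5142
−0.38·log₂(0.38) = 0.5305
−0.20·log₂(0.20) = 0.4644
−0.14·log₂(0.14) = 0.3971
Sum ≈ 1.9062 → 1.906 bits.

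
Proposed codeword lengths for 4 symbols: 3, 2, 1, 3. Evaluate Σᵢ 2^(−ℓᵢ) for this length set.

1

With common denominator 2^3 = 8: Σ 2^(−ℓᵢ) = 1/8 + 2/8 + 4/8 + 1/8 = 8/8 = 1.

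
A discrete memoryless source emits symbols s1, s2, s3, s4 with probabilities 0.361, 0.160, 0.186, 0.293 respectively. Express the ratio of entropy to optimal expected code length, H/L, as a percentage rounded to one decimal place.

96.9%

Entropy H = −Σ p log₂ p ≈ 1.9239 bits.
Huffman merges: 4/25+93/500→173/500; 293/1000+173/500→639/1000; 361/1000+639/1000→1. L = 397/200 ≈ 1.9850.
Efficiency = H/L = 1.9239/1.9850 = 96.9%.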